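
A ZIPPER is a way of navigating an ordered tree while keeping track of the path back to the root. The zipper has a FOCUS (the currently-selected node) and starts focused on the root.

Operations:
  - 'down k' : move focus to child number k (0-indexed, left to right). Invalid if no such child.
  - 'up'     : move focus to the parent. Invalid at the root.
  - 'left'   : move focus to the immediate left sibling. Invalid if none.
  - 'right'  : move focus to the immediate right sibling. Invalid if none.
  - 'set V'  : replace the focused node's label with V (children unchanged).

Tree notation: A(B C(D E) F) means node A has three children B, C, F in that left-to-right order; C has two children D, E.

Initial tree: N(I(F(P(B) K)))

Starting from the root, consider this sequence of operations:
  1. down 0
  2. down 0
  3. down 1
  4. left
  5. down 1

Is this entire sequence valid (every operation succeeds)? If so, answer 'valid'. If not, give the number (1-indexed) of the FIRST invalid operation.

Answer: 5

Derivation:
Step 1 (down 0): focus=I path=0 depth=1 children=['F'] left=[] right=[] parent=N
Step 2 (down 0): focus=F path=0/0 depth=2 children=['P', 'K'] left=[] right=[] parent=I
Step 3 (down 1): focus=K path=0/0/1 depth=3 children=[] left=['P'] right=[] parent=F
Step 4 (left): focus=P path=0/0/0 depth=3 children=['B'] left=[] right=['K'] parent=F
Step 5 (down 1): INVALID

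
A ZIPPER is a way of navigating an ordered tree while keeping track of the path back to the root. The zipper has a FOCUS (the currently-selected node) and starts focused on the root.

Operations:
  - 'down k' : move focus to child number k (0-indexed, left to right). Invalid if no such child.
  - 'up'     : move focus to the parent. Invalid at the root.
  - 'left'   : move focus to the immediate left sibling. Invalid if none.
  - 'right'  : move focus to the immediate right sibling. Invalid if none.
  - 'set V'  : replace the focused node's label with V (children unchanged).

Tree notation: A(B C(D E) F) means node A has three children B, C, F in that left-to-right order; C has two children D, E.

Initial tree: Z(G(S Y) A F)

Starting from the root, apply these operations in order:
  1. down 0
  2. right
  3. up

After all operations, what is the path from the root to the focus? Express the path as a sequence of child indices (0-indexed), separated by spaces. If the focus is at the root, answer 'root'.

Answer: root

Derivation:
Step 1 (down 0): focus=G path=0 depth=1 children=['S', 'Y'] left=[] right=['A', 'F'] parent=Z
Step 2 (right): focus=A path=1 depth=1 children=[] left=['G'] right=['F'] parent=Z
Step 3 (up): focus=Z path=root depth=0 children=['G', 'A', 'F'] (at root)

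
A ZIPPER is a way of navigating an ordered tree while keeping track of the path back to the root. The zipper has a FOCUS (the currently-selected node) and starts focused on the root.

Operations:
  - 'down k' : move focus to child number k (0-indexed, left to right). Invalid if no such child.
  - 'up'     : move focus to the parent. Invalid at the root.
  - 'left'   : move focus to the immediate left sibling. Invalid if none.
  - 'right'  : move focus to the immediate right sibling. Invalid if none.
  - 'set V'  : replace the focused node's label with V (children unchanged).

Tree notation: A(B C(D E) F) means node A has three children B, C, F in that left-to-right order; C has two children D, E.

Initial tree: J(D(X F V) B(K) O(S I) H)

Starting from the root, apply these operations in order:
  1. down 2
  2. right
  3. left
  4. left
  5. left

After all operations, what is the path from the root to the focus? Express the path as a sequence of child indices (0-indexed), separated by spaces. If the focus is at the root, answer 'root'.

Answer: 0

Derivation:
Step 1 (down 2): focus=O path=2 depth=1 children=['S', 'I'] left=['D', 'B'] right=['H'] parent=J
Step 2 (right): focus=H path=3 depth=1 children=[] left=['D', 'B', 'O'] right=[] parent=J
Step 3 (left): focus=O path=2 depth=1 children=['S', 'I'] left=['D', 'B'] right=['H'] parent=J
Step 4 (left): focus=B path=1 depth=1 children=['K'] left=['D'] right=['O', 'H'] parent=J
Step 5 (left): focus=D path=0 depth=1 children=['X', 'F', 'V'] left=[] right=['B', 'O', 'H'] parent=J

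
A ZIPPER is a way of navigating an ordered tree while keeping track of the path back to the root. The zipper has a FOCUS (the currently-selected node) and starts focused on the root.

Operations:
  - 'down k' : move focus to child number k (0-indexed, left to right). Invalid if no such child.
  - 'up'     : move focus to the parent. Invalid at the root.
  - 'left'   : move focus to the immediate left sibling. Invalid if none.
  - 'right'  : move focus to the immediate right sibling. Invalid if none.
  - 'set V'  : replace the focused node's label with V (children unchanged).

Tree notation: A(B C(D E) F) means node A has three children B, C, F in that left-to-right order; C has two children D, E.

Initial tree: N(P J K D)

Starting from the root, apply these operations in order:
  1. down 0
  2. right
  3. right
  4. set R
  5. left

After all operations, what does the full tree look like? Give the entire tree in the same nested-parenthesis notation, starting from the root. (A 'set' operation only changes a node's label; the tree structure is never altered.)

Answer: N(P J R D)

Derivation:
Step 1 (down 0): focus=P path=0 depth=1 children=[] left=[] right=['J', 'K', 'D'] parent=N
Step 2 (right): focus=J path=1 depth=1 children=[] left=['P'] right=['K', 'D'] parent=N
Step 3 (right): focus=K path=2 depth=1 children=[] left=['P', 'J'] right=['D'] parent=N
Step 4 (set R): focus=R path=2 depth=1 children=[] left=['P', 'J'] right=['D'] parent=N
Step 5 (left): focus=J path=1 depth=1 children=[] left=['P'] right=['R', 'D'] parent=N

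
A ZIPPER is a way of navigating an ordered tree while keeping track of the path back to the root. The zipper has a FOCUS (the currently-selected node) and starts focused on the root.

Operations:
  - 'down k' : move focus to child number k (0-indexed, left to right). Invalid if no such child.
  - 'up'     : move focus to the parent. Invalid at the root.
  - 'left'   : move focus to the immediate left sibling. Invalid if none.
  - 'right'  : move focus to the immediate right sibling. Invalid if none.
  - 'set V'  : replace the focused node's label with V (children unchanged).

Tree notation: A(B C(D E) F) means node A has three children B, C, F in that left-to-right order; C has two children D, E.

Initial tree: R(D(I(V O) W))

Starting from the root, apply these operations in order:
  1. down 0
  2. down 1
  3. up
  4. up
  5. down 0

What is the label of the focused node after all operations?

Step 1 (down 0): focus=D path=0 depth=1 children=['I', 'W'] left=[] right=[] parent=R
Step 2 (down 1): focus=W path=0/1 depth=2 children=[] left=['I'] right=[] parent=D
Step 3 (up): focus=D path=0 depth=1 children=['I', 'W'] left=[] right=[] parent=R
Step 4 (up): focus=R path=root depth=0 children=['D'] (at root)
Step 5 (down 0): focus=D path=0 depth=1 children=['I', 'W'] left=[] right=[] parent=R

Answer: D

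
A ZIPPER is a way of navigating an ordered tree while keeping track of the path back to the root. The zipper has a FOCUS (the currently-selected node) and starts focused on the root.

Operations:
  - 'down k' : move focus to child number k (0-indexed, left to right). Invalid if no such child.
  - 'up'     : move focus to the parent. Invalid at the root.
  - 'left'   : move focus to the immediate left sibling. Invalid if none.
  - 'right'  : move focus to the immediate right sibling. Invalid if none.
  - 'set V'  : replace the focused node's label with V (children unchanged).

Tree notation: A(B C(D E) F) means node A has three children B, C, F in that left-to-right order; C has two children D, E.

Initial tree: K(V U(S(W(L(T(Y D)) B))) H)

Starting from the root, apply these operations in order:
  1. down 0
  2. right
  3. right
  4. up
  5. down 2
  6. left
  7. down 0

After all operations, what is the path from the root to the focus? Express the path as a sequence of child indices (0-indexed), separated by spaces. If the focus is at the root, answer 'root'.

Answer: 1 0

Derivation:
Step 1 (down 0): focus=V path=0 depth=1 children=[] left=[] right=['U', 'H'] parent=K
Step 2 (right): focus=U path=1 depth=1 children=['S'] left=['V'] right=['H'] parent=K
Step 3 (right): focus=H path=2 depth=1 children=[] left=['V', 'U'] right=[] parent=K
Step 4 (up): focus=K path=root depth=0 children=['V', 'U', 'H'] (at root)
Step 5 (down 2): focus=H path=2 depth=1 children=[] left=['V', 'U'] right=[] parent=K
Step 6 (left): focus=U path=1 depth=1 children=['S'] left=['V'] right=['H'] parent=K
Step 7 (down 0): focus=S path=1/0 depth=2 children=['W'] left=[] right=[] parent=U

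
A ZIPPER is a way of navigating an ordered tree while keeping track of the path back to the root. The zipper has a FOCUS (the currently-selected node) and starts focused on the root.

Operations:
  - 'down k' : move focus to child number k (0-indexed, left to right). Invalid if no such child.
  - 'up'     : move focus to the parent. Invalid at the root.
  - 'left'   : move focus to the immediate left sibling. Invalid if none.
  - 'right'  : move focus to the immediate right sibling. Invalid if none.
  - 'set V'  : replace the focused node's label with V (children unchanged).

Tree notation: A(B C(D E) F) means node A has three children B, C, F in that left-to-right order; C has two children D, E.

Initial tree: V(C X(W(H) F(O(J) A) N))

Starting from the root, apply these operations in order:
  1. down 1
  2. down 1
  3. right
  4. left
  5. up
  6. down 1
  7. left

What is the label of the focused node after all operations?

Step 1 (down 1): focus=X path=1 depth=1 children=['W', 'F', 'N'] left=['C'] right=[] parent=V
Step 2 (down 1): focus=F path=1/1 depth=2 children=['O', 'A'] left=['W'] right=['N'] parent=X
Step 3 (right): focus=N path=1/2 depth=2 children=[] left=['W', 'F'] right=[] parent=X
Step 4 (left): focus=F path=1/1 depth=2 children=['O', 'A'] left=['W'] right=['N'] parent=X
Step 5 (up): focus=X path=1 depth=1 children=['W', 'F', 'N'] left=['C'] right=[] parent=V
Step 6 (down 1): focus=F path=1/1 depth=2 children=['O', 'A'] left=['W'] right=['N'] parent=X
Step 7 (left): focus=W path=1/0 depth=2 children=['H'] left=[] right=['F', 'N'] parent=X

Answer: W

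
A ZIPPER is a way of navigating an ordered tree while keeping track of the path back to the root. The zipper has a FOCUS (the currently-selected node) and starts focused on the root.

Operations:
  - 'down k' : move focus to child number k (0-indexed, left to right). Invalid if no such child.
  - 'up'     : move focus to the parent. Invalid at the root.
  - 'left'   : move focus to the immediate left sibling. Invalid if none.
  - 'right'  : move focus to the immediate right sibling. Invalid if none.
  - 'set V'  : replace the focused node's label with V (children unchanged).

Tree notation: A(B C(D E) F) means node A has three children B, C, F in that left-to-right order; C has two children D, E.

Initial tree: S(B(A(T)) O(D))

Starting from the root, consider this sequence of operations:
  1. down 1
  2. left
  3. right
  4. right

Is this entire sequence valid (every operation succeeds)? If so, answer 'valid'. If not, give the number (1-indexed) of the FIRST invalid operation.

Step 1 (down 1): focus=O path=1 depth=1 children=['D'] left=['B'] right=[] parent=S
Step 2 (left): focus=B path=0 depth=1 children=['A'] left=[] right=['O'] parent=S
Step 3 (right): focus=O path=1 depth=1 children=['D'] left=['B'] right=[] parent=S
Step 4 (right): INVALID

Answer: 4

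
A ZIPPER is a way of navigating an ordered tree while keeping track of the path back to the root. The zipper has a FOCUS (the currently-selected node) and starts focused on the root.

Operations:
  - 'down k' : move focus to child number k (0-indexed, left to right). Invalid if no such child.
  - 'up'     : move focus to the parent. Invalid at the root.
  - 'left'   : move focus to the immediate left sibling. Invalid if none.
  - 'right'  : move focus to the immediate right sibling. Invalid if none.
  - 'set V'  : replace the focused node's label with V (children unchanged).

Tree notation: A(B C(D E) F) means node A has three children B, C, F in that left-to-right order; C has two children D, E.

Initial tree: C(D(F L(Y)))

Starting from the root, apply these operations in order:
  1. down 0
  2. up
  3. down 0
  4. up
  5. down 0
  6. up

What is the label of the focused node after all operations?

Answer: C

Derivation:
Step 1 (down 0): focus=D path=0 depth=1 children=['F', 'L'] left=[] right=[] parent=C
Step 2 (up): focus=C path=root depth=0 children=['D'] (at root)
Step 3 (down 0): focus=D path=0 depth=1 children=['F', 'L'] left=[] right=[] parent=C
Step 4 (up): focus=C path=root depth=0 children=['D'] (at root)
Step 5 (down 0): focus=D path=0 depth=1 children=['F', 'L'] left=[] right=[] parent=C
Step 6 (up): focus=C path=root depth=0 children=['D'] (at root)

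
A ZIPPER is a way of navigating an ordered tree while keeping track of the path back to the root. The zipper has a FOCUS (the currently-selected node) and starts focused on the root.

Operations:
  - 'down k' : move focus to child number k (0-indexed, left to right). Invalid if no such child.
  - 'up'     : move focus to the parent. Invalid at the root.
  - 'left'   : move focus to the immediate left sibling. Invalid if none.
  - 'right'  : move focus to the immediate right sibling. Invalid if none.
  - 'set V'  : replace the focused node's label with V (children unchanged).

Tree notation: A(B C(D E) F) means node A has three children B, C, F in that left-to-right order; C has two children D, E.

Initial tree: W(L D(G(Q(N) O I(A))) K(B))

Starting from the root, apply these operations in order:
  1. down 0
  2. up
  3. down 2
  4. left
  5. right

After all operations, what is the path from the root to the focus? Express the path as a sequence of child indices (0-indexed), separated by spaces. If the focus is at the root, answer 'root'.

Step 1 (down 0): focus=L path=0 depth=1 children=[] left=[] right=['D', 'K'] parent=W
Step 2 (up): focus=W path=root depth=0 children=['L', 'D', 'K'] (at root)
Step 3 (down 2): focus=K path=2 depth=1 children=['B'] left=['L', 'D'] right=[] parent=W
Step 4 (left): focus=D path=1 depth=1 children=['G'] left=['L'] right=['K'] parent=W
Step 5 (right): focus=K path=2 depth=1 children=['B'] left=['L', 'D'] right=[] parent=W

Answer: 2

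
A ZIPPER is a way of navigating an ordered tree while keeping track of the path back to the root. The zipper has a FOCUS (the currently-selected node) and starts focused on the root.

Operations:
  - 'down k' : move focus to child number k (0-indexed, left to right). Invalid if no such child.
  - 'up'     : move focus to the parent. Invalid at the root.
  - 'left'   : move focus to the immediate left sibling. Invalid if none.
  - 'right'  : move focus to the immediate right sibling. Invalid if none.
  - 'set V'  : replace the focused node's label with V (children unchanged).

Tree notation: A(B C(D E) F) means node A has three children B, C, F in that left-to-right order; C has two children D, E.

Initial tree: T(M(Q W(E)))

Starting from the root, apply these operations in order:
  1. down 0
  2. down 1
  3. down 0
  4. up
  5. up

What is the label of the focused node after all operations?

Step 1 (down 0): focus=M path=0 depth=1 children=['Q', 'W'] left=[] right=[] parent=T
Step 2 (down 1): focus=W path=0/1 depth=2 children=['E'] left=['Q'] right=[] parent=M
Step 3 (down 0): focus=E path=0/1/0 depth=3 children=[] left=[] right=[] parent=W
Step 4 (up): focus=W path=0/1 depth=2 children=['E'] left=['Q'] right=[] parent=M
Step 5 (up): focus=M path=0 depth=1 children=['Q', 'W'] left=[] right=[] parent=T

Answer: M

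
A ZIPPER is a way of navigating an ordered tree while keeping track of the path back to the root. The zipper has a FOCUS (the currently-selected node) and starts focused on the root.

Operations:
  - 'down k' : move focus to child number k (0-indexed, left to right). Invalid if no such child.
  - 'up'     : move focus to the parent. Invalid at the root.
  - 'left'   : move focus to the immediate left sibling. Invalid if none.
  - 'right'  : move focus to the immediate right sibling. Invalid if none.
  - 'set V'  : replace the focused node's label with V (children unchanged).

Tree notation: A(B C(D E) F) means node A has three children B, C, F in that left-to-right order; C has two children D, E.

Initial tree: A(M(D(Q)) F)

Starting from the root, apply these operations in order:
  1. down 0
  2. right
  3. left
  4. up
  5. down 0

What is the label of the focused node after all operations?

Step 1 (down 0): focus=M path=0 depth=1 children=['D'] left=[] right=['F'] parent=A
Step 2 (right): focus=F path=1 depth=1 children=[] left=['M'] right=[] parent=A
Step 3 (left): focus=M path=0 depth=1 children=['D'] left=[] right=['F'] parent=A
Step 4 (up): focus=A path=root depth=0 children=['M', 'F'] (at root)
Step 5 (down 0): focus=M path=0 depth=1 children=['D'] left=[] right=['F'] parent=A

Answer: M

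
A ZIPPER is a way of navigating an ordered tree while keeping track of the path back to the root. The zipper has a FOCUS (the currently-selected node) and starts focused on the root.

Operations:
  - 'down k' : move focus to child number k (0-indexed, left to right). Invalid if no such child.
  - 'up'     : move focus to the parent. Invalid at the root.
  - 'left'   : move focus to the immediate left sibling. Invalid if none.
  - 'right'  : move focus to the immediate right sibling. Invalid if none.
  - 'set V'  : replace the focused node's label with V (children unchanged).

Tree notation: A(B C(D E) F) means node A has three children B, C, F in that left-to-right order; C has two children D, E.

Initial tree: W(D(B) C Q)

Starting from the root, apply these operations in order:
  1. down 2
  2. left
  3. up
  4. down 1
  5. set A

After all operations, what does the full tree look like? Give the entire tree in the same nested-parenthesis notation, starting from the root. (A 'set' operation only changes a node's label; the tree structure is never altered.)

Step 1 (down 2): focus=Q path=2 depth=1 children=[] left=['D', 'C'] right=[] parent=W
Step 2 (left): focus=C path=1 depth=1 children=[] left=['D'] right=['Q'] parent=W
Step 3 (up): focus=W path=root depth=0 children=['D', 'C', 'Q'] (at root)
Step 4 (down 1): focus=C path=1 depth=1 children=[] left=['D'] right=['Q'] parent=W
Step 5 (set A): focus=A path=1 depth=1 children=[] left=['D'] right=['Q'] parent=W

Answer: W(D(B) A Q)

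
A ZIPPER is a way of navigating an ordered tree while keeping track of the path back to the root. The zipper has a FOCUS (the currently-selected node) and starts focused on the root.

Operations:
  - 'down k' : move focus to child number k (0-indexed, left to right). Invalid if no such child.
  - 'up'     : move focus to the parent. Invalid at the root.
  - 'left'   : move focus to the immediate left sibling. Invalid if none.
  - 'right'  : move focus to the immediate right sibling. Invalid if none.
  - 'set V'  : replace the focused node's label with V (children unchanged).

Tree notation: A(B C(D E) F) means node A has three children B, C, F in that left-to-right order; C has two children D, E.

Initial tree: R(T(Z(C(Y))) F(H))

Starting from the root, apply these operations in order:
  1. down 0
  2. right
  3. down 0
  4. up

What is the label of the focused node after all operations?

Step 1 (down 0): focus=T path=0 depth=1 children=['Z'] left=[] right=['F'] parent=R
Step 2 (right): focus=F path=1 depth=1 children=['H'] left=['T'] right=[] parent=R
Step 3 (down 0): focus=H path=1/0 depth=2 children=[] left=[] right=[] parent=F
Step 4 (up): focus=F path=1 depth=1 children=['H'] left=['T'] right=[] parent=R

Answer: F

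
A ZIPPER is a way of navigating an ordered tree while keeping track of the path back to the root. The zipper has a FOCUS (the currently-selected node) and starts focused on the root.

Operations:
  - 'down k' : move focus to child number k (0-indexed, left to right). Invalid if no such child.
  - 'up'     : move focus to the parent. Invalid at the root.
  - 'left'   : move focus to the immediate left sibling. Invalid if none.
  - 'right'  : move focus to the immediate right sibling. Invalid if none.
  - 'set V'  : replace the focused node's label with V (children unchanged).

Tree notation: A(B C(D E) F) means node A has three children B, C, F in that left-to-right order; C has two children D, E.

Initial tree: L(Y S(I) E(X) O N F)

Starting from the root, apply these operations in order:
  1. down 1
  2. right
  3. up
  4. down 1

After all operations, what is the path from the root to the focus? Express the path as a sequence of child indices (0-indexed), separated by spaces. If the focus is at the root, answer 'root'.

Answer: 1

Derivation:
Step 1 (down 1): focus=S path=1 depth=1 children=['I'] left=['Y'] right=['E', 'O', 'N', 'F'] parent=L
Step 2 (right): focus=E path=2 depth=1 children=['X'] left=['Y', 'S'] right=['O', 'N', 'F'] parent=L
Step 3 (up): focus=L path=root depth=0 children=['Y', 'S', 'E', 'O', 'N', 'F'] (at root)
Step 4 (down 1): focus=S path=1 depth=1 children=['I'] left=['Y'] right=['E', 'O', 'N', 'F'] parent=L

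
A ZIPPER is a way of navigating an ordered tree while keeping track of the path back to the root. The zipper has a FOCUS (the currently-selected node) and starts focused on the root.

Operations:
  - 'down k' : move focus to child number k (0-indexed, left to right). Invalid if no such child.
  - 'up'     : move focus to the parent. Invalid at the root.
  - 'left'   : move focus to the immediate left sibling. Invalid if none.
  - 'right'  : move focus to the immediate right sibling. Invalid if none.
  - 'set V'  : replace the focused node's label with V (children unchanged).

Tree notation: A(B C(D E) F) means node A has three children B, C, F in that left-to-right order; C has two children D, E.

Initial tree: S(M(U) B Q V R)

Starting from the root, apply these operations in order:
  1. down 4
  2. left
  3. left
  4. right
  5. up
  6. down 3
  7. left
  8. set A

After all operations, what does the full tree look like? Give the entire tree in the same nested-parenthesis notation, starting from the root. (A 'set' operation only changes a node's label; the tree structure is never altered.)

Answer: S(M(U) B A V R)

Derivation:
Step 1 (down 4): focus=R path=4 depth=1 children=[] left=['M', 'B', 'Q', 'V'] right=[] parent=S
Step 2 (left): focus=V path=3 depth=1 children=[] left=['M', 'B', 'Q'] right=['R'] parent=S
Step 3 (left): focus=Q path=2 depth=1 children=[] left=['M', 'B'] right=['V', 'R'] parent=S
Step 4 (right): focus=V path=3 depth=1 children=[] left=['M', 'B', 'Q'] right=['R'] parent=S
Step 5 (up): focus=S path=root depth=0 children=['M', 'B', 'Q', 'V', 'R'] (at root)
Step 6 (down 3): focus=V path=3 depth=1 children=[] left=['M', 'B', 'Q'] right=['R'] parent=S
Step 7 (left): focus=Q path=2 depth=1 children=[] left=['M', 'B'] right=['V', 'R'] parent=S
Step 8 (set A): focus=A path=2 depth=1 children=[] left=['M', 'B'] right=['V', 'R'] parent=S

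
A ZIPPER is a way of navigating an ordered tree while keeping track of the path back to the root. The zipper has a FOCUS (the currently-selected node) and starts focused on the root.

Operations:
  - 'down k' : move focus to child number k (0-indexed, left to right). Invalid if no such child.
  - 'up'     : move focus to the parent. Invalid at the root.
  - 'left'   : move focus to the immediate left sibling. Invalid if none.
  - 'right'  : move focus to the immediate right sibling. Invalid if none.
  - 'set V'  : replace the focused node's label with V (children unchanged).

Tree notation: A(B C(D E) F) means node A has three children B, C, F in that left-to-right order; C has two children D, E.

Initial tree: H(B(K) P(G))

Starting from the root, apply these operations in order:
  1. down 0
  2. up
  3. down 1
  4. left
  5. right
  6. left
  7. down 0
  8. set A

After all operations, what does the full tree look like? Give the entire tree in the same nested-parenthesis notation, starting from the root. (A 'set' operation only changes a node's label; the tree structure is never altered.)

Step 1 (down 0): focus=B path=0 depth=1 children=['K'] left=[] right=['P'] parent=H
Step 2 (up): focus=H path=root depth=0 children=['B', 'P'] (at root)
Step 3 (down 1): focus=P path=1 depth=1 children=['G'] left=['B'] right=[] parent=H
Step 4 (left): focus=B path=0 depth=1 children=['K'] left=[] right=['P'] parent=H
Step 5 (right): focus=P path=1 depth=1 children=['G'] left=['B'] right=[] parent=H
Step 6 (left): focus=B path=0 depth=1 children=['K'] left=[] right=['P'] parent=H
Step 7 (down 0): focus=K path=0/0 depth=2 children=[] left=[] right=[] parent=B
Step 8 (set A): focus=A path=0/0 depth=2 children=[] left=[] right=[] parent=B

Answer: H(B(A) P(G))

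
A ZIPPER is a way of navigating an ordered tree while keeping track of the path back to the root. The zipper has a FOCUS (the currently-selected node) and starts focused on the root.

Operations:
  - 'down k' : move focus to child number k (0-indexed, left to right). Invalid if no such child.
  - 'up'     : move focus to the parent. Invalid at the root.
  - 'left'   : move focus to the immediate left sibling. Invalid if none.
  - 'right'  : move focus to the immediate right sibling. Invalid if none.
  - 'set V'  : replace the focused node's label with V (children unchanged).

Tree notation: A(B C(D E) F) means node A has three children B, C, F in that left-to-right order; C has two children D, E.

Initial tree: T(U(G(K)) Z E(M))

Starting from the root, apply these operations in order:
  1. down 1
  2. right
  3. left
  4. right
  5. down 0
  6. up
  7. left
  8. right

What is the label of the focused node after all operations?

Answer: E

Derivation:
Step 1 (down 1): focus=Z path=1 depth=1 children=[] left=['U'] right=['E'] parent=T
Step 2 (right): focus=E path=2 depth=1 children=['M'] left=['U', 'Z'] right=[] parent=T
Step 3 (left): focus=Z path=1 depth=1 children=[] left=['U'] right=['E'] parent=T
Step 4 (right): focus=E path=2 depth=1 children=['M'] left=['U', 'Z'] right=[] parent=T
Step 5 (down 0): focus=M path=2/0 depth=2 children=[] left=[] right=[] parent=E
Step 6 (up): focus=E path=2 depth=1 children=['M'] left=['U', 'Z'] right=[] parent=T
Step 7 (left): focus=Z path=1 depth=1 children=[] left=['U'] right=['E'] parent=T
Step 8 (right): focus=E path=2 depth=1 children=['M'] left=['U', 'Z'] right=[] parent=T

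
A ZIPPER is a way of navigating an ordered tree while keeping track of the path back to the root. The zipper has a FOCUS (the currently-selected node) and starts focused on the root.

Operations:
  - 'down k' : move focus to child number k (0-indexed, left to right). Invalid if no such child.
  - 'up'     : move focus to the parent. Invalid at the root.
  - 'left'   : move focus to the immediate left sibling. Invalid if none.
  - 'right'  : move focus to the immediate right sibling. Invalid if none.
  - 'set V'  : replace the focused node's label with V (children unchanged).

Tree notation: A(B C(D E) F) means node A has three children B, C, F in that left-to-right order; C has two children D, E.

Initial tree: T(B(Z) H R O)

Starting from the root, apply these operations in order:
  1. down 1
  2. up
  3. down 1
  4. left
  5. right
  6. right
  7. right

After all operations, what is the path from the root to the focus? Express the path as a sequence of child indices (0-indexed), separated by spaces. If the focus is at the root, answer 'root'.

Answer: 3

Derivation:
Step 1 (down 1): focus=H path=1 depth=1 children=[] left=['B'] right=['R', 'O'] parent=T
Step 2 (up): focus=T path=root depth=0 children=['B', 'H', 'R', 'O'] (at root)
Step 3 (down 1): focus=H path=1 depth=1 children=[] left=['B'] right=['R', 'O'] parent=T
Step 4 (left): focus=B path=0 depth=1 children=['Z'] left=[] right=['H', 'R', 'O'] parent=T
Step 5 (right): focus=H path=1 depth=1 children=[] left=['B'] right=['R', 'O'] parent=T
Step 6 (right): focus=R path=2 depth=1 children=[] left=['B', 'H'] right=['O'] parent=T
Step 7 (right): focus=O path=3 depth=1 children=[] left=['B', 'H', 'R'] right=[] parent=T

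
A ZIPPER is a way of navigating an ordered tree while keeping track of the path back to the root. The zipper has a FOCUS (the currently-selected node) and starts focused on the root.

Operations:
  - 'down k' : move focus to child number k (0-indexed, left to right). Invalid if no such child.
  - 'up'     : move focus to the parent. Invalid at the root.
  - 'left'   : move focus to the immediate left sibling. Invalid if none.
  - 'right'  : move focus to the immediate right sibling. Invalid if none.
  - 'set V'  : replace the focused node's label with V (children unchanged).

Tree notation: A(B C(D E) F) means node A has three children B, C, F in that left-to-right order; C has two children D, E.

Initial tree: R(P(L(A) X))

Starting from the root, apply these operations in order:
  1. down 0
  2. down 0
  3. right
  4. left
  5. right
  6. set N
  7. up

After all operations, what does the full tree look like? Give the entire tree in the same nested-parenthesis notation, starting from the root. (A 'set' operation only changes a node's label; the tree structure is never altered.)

Answer: R(P(L(A) N))

Derivation:
Step 1 (down 0): focus=P path=0 depth=1 children=['L', 'X'] left=[] right=[] parent=R
Step 2 (down 0): focus=L path=0/0 depth=2 children=['A'] left=[] right=['X'] parent=P
Step 3 (right): focus=X path=0/1 depth=2 children=[] left=['L'] right=[] parent=P
Step 4 (left): focus=L path=0/0 depth=2 children=['A'] left=[] right=['X'] parent=P
Step 5 (right): focus=X path=0/1 depth=2 children=[] left=['L'] right=[] parent=P
Step 6 (set N): focus=N path=0/1 depth=2 children=[] left=['L'] right=[] parent=P
Step 7 (up): focus=P path=0 depth=1 children=['L', 'N'] left=[] right=[] parent=R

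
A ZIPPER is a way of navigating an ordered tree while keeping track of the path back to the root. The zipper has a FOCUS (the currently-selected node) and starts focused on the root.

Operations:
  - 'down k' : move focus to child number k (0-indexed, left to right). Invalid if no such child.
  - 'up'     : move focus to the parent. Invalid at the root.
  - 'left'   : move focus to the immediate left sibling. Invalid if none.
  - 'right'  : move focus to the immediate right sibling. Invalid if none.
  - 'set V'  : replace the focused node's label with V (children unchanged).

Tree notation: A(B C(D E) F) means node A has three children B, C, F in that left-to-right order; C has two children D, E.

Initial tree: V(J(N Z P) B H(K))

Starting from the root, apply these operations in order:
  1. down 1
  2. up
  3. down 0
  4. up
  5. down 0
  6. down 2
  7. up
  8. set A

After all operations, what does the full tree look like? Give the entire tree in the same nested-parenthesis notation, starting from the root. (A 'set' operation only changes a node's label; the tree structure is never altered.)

Answer: V(A(N Z P) B H(K))

Derivation:
Step 1 (down 1): focus=B path=1 depth=1 children=[] left=['J'] right=['H'] parent=V
Step 2 (up): focus=V path=root depth=0 children=['J', 'B', 'H'] (at root)
Step 3 (down 0): focus=J path=0 depth=1 children=['N', 'Z', 'P'] left=[] right=['B', 'H'] parent=V
Step 4 (up): focus=V path=root depth=0 children=['J', 'B', 'H'] (at root)
Step 5 (down 0): focus=J path=0 depth=1 children=['N', 'Z', 'P'] left=[] right=['B', 'H'] parent=V
Step 6 (down 2): focus=P path=0/2 depth=2 children=[] left=['N', 'Z'] right=[] parent=J
Step 7 (up): focus=J path=0 depth=1 children=['N', 'Z', 'P'] left=[] right=['B', 'H'] parent=V
Step 8 (set A): focus=A path=0 depth=1 children=['N', 'Z', 'P'] left=[] right=['B', 'H'] parent=V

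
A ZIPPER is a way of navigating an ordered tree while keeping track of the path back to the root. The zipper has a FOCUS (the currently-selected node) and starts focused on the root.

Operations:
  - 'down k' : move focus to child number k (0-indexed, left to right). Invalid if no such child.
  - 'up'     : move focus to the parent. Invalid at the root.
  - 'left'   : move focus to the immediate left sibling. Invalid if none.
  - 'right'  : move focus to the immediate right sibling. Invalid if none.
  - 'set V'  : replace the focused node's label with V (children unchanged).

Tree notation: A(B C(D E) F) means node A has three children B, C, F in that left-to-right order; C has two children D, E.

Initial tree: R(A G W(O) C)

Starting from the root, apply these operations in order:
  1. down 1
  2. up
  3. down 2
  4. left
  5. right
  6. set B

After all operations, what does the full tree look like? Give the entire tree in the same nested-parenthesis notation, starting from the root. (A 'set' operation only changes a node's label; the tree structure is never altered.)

Answer: R(A G B(O) C)

Derivation:
Step 1 (down 1): focus=G path=1 depth=1 children=[] left=['A'] right=['W', 'C'] parent=R
Step 2 (up): focus=R path=root depth=0 children=['A', 'G', 'W', 'C'] (at root)
Step 3 (down 2): focus=W path=2 depth=1 children=['O'] left=['A', 'G'] right=['C'] parent=R
Step 4 (left): focus=G path=1 depth=1 children=[] left=['A'] right=['W', 'C'] parent=R
Step 5 (right): focus=W path=2 depth=1 children=['O'] left=['A', 'G'] right=['C'] parent=R
Step 6 (set B): focus=B path=2 depth=1 children=['O'] left=['A', 'G'] right=['C'] parent=R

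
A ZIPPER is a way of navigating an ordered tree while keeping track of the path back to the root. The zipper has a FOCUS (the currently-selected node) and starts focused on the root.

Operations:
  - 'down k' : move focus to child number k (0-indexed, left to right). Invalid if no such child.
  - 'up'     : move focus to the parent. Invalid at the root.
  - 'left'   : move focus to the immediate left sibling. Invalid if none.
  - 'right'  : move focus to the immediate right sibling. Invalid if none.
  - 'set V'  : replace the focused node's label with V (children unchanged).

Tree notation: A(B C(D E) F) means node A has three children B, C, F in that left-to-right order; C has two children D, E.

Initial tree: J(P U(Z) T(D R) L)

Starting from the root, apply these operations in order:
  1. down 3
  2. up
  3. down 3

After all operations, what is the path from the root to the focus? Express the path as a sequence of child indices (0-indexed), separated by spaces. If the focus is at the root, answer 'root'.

Answer: 3

Derivation:
Step 1 (down 3): focus=L path=3 depth=1 children=[] left=['P', 'U', 'T'] right=[] parent=J
Step 2 (up): focus=J path=root depth=0 children=['P', 'U', 'T', 'L'] (at root)
Step 3 (down 3): focus=L path=3 depth=1 children=[] left=['P', 'U', 'T'] right=[] parent=J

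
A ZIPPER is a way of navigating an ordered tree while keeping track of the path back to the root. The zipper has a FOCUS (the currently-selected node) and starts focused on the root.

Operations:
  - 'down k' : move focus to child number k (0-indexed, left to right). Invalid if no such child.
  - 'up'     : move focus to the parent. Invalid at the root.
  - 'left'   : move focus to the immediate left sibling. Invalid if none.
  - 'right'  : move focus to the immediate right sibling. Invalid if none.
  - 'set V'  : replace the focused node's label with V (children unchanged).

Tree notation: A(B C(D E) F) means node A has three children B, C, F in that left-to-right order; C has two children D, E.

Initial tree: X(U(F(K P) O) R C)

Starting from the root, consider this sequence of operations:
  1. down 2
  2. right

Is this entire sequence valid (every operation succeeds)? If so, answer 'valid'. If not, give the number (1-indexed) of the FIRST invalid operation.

Step 1 (down 2): focus=C path=2 depth=1 children=[] left=['U', 'R'] right=[] parent=X
Step 2 (right): INVALID

Answer: 2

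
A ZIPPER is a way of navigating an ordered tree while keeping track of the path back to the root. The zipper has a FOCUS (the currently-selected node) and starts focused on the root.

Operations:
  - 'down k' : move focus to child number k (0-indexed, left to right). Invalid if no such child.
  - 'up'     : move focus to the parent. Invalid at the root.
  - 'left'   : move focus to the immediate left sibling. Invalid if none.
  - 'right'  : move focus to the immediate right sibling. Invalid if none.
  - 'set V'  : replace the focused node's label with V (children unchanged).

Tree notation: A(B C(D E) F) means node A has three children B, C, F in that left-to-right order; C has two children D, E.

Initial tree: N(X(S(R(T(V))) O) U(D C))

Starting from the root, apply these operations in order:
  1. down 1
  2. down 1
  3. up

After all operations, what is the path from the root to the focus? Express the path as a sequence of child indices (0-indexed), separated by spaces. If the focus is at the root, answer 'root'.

Answer: 1

Derivation:
Step 1 (down 1): focus=U path=1 depth=1 children=['D', 'C'] left=['X'] right=[] parent=N
Step 2 (down 1): focus=C path=1/1 depth=2 children=[] left=['D'] right=[] parent=U
Step 3 (up): focus=U path=1 depth=1 children=['D', 'C'] left=['X'] right=[] parent=N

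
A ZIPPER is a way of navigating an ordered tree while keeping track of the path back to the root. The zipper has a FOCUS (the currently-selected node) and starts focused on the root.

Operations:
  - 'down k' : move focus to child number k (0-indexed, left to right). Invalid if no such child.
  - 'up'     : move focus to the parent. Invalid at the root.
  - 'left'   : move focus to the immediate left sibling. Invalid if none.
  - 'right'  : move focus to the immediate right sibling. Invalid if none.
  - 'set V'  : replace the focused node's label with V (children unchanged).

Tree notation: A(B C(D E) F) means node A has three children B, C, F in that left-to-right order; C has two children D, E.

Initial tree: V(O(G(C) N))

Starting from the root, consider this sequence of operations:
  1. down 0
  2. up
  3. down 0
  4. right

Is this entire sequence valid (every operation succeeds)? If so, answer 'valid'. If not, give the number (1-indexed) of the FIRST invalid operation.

Answer: 4

Derivation:
Step 1 (down 0): focus=O path=0 depth=1 children=['G', 'N'] left=[] right=[] parent=V
Step 2 (up): focus=V path=root depth=0 children=['O'] (at root)
Step 3 (down 0): focus=O path=0 depth=1 children=['G', 'N'] left=[] right=[] parent=V
Step 4 (right): INVALID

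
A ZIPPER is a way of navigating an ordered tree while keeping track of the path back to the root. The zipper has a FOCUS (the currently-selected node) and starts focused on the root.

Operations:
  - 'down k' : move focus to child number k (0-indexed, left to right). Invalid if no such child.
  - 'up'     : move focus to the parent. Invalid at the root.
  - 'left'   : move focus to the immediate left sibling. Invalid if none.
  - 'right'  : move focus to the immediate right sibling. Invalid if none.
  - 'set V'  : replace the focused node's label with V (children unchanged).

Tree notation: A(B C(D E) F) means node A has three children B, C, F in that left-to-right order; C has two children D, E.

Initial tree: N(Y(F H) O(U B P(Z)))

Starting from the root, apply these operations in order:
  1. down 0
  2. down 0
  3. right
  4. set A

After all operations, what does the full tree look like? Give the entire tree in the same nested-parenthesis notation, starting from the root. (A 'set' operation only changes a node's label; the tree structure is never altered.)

Step 1 (down 0): focus=Y path=0 depth=1 children=['F', 'H'] left=[] right=['O'] parent=N
Step 2 (down 0): focus=F path=0/0 depth=2 children=[] left=[] right=['H'] parent=Y
Step 3 (right): focus=H path=0/1 depth=2 children=[] left=['F'] right=[] parent=Y
Step 4 (set A): focus=A path=0/1 depth=2 children=[] left=['F'] right=[] parent=Y

Answer: N(Y(F A) O(U B P(Z)))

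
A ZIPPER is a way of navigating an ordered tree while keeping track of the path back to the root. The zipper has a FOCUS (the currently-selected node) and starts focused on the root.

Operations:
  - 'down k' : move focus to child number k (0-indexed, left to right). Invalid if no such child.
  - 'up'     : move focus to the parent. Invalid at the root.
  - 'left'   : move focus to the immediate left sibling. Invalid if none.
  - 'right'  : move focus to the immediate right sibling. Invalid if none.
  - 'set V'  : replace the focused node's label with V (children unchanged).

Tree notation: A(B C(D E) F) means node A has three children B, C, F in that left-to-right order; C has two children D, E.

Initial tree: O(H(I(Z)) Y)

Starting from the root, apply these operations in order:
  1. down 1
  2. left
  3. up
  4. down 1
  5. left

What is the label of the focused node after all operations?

Step 1 (down 1): focus=Y path=1 depth=1 children=[] left=['H'] right=[] parent=O
Step 2 (left): focus=H path=0 depth=1 children=['I'] left=[] right=['Y'] parent=O
Step 3 (up): focus=O path=root depth=0 children=['H', 'Y'] (at root)
Step 4 (down 1): focus=Y path=1 depth=1 children=[] left=['H'] right=[] parent=O
Step 5 (left): focus=H path=0 depth=1 children=['I'] left=[] right=['Y'] parent=O

Answer: H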